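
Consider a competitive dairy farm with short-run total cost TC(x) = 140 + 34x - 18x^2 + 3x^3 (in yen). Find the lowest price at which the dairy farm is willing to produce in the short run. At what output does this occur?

¥7 per unit, at x = 3

The firm shuts down when price falls below the minimum of average variable cost. AVC = VC/x = 34 - 18x + 3x^2.
At the minimum of AVC, MC = AVC. MC = 34 - 36x + 9x^2; setting MC = AVC gives 6x^2 - 18x = 0, so x = 3. min AVC = 7.
So the shutdown price is ¥7.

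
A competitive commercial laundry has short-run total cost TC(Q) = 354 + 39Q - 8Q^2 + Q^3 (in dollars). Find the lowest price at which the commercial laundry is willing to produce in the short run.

$23 per unit

The firm shuts down when price falls below the minimum of average variable cost. AVC = VC/Q = 39 - 8Q + Q^2.
dAVC/dQ = -8 + 2Q = 0 gives Q = 4. min AVC = 39 - 8·4 + 4^2 = 23.
So the shutdown price is $23.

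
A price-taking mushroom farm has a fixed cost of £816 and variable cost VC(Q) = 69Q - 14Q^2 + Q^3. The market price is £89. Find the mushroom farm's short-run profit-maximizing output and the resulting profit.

AVC = 69 - 14Q + Q^2 has its minimum £20 at Q = 7; price £89 clears that bar, so the firm operates.
With MC = 69 - 28Q + 3Q^2, P = MC on the upward-sloping part at Q* = 10.
TR = 89·10 = 890. TC = 816 + 290 = 1106. Profit = 890 − 1106 = -£216.
That loss of £216 beats the £816 the firm would lose by shutting down; producing recovers £600 of fixed cost.

Profit = -£216 at Q = 10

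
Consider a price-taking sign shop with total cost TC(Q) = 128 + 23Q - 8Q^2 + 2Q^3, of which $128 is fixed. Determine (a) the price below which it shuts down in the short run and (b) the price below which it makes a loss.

Shutdown price = min AVC. AVC = 23 - 8Q + 2Q^2, with vertex at Q = 2 and minimum $15.
ATC = 128/Q + 23 - 8Q + 2Q^2. Setting dATC/dQ = −128/Q^2 − 8 + 4Q = 0 gives Q = 4 (since 4·4^3 − 8·4^2 = 128).
min ATC = 128/4 + 23 − 8·4 + 2·4^2 = $55. That is the break-even price.
For $15 ≤ P < $55 the firm produces at a loss; below $15 it shuts down.

Shutdown price = $15; break-even price = $55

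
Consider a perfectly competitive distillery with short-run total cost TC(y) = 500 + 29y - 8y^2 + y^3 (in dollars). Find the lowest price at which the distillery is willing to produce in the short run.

The shutdown price is the minimum of AVC. VC = 29y - 8y^2 + y^3, so AVC = 29 - 8y + y^2.
dAVC/dy = -8 + 2y = 0 gives y = 4. min AVC = 29 - 8·4 + 4^2 = 13.
For P < $13 the firm produces nothing.

$13 per unit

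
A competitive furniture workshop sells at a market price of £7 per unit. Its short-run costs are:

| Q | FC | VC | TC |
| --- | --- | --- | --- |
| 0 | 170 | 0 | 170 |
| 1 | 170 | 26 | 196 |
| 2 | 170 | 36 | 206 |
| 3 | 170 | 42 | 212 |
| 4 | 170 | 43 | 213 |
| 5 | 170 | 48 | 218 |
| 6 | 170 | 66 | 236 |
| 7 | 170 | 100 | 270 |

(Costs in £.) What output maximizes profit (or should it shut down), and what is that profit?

Q = 0 (shut down); profit = -£170

Tabulate TR − TC: Q=0: -170; Q=1: -189; Q=2: -192; Q=3: -191; Q=4: -185; Q=5: -183; Q=6: -194; Q=7: -221.
Profit is highest at Q = 0. Equivalently, the lowest AVC in the table is 48/5 ≈ £9.60 at Q = 5, and P = £7 falls below it — price never covers variable cost, so the firm shuts down and loses only its fixed cost.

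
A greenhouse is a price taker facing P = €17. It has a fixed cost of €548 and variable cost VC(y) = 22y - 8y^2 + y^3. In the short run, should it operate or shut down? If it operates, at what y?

Produce at y = 5

Strip out fixed cost: VC = 22y - 8y^2 + y^3. Then AVC = 22 - 8y + y^2 and MC = 22 - 16y + 3y^2.
AVC is minimized where dAVC/dy = -8 + 2y = 0, at y = 4; min AVC = 22 - 8·4 + 4^2 = €6.
Since P = €17 ≥ min AVC = €6, price covers variable cost and the firm should produce.
P = MC gives 5 - 16y + 3y^2 = 0, with roots 1/3 and 5. Take the larger (rising MC): y* = 5.
Check: AVC at y = 5 is €7 ≤ P, so revenue covers variable cost.
Profit = P·y − TC = 17·5 − 583 = -€498, a loss, but smaller than the €548 fixed cost the firm would lose by shutting down.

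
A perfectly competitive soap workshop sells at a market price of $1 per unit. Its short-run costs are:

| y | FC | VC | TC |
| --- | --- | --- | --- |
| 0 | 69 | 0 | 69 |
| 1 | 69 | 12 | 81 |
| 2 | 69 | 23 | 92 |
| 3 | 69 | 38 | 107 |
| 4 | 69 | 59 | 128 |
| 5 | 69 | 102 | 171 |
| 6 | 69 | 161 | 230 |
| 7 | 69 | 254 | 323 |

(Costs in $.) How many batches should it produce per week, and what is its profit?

Compute π = P·y − TC at each output: y=0: -69; y=1: -80; y=2: -90; y=3: -104; y=4: -124; y=5: -166; y=6: -224; y=7: -316.
Profit is highest at y = 0. Equivalently, the lowest AVC in the table is 23/2 ≈ $11.50 at y = 2, and P = $1 falls below it — price never covers variable cost, so the firm shuts down and loses only its fixed cost.

y = 0 (shut down); profit = -$69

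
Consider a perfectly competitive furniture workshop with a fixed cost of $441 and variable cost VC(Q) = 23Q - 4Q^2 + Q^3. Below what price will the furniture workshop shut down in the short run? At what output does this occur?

The firm shuts down when price falls below the minimum of average variable cost. AVC = VC/Q = 23 - 4Q + Q^2.
dAVC/dQ = -4 + 2Q = 0 gives Q = 2. min AVC = 23 - 4·2 + 2^2 = 19.
The firm shuts down for any P below $19.

$19 per unit, at Q = 2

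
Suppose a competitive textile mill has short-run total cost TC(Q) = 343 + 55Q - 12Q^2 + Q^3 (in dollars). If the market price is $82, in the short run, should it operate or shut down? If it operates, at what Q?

Variable cost is VC = 55Q - 12Q^2 + Q^3, so AVC = VC/Q = 55 - 12Q + Q^2 and MC = dTC/dQ = 55 - 24Q + 3Q^2.
AVC hits its minimum where MC = AVC, at Q = 6, giving min AVC = 55 - 12·6 + 6^2 = $19.
P = $82 exceeds min AVC = $19, so the firm stays open.
Solving P = MC: -27 - 24Q + 3Q^2 = 0 ⇒ Q = -1 or 9. On the upward-sloping branch, Q* = 9.
Check: AVC at Q = 9 is $28 ≤ P, so revenue covers variable cost.
Profit = P·Q − TC = 82·9 − 595 = $143.

Produce at Q = 9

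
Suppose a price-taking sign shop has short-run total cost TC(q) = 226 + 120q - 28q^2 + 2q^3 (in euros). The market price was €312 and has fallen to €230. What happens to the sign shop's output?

AVC = 120 - 28q + 2q^2, minimized at q = 7 where min AVC = €22. MC = 120 - 56q + 6q^2.
With P = €312 above the shutdown price, P = MC gives q = 12.
At P = €230 ≥ min AVC, set P = MC: q = 11. The firm stays open but cuts output.

Output falls from 12 to 11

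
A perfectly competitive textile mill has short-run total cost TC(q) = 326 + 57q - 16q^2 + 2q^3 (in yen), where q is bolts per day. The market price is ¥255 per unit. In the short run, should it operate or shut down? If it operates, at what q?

Variable cost is VC = 57q - 16q^2 + 2q^3, so AVC = VC/q = 57 - 16q + 2q^2 and MC = dTC/dq = 57 - 32q + 6q^2.
The AVC parabola has its vertex at q = 16/4 = 4, where AVC = 57 - 16·4 + 2·4^2 = ¥25.
Since P = ¥255 ≥ min AVC = ¥25, price covers variable cost and the firm should produce.
P = MC gives -198 - 32q + 6q^2 = 0, with roots -11/3 and 9. Take the larger (rising MC): q* = 9.
Check: AVC at q = 9 is ¥75 ≤ P, so revenue covers variable cost.
Profit = P·q − TC = 255·9 − 1001 = ¥1294.

Produce at q = 9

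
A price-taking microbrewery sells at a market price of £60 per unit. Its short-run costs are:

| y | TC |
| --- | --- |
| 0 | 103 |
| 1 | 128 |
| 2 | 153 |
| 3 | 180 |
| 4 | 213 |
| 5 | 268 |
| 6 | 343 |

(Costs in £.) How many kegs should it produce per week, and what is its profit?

Compute π = P·y − TC at each output: y=0: -103; y=1: -68; y=2: -33; y=3: 0; y=4: 27; y=5: 32; y=6: 17.
Profit is maximized at y = 5. AVC there is 165/5 = £33 ≤ P, so producing beats shutting down (which would give -£103).

y = 5; profit = £32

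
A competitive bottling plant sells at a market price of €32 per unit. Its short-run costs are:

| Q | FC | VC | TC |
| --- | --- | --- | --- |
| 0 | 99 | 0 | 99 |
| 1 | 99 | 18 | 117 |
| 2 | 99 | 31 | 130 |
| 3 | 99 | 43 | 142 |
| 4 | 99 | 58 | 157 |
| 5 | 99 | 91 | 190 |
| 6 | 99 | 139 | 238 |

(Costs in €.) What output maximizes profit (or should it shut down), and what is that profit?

Q = 4; profit = -€29

Tabulate TR − TC: Q=0: -99; Q=1: -85; Q=2: -66; Q=3: -46; Q=4: -29; Q=5: -30; Q=6: -46.
Profit is maximized at Q = 4. AVC there is 58/4 = €14.50 ≤ P, so producing beats shutting down (which would give -€99).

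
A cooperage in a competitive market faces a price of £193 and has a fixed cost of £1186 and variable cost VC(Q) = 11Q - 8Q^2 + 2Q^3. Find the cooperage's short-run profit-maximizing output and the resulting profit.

AVC = 11 - 8Q + 2Q^2 has its minimum £3 at Q = 2; price £193 clears that bar, so the firm operates.
MC = 11 - 16Q + 6Q^2. Setting P = MC and taking the root on the rising branch gives Q* = 7.
TR = 193·7 = 1351. TC = 1186 + 371 = 1557. Profit = 1351 − 1557 = -£206.
That loss of £206 beats the £1186 the firm would lose by shutting down; producing recovers £980 of fixed cost.

Profit = -£206 at Q = 7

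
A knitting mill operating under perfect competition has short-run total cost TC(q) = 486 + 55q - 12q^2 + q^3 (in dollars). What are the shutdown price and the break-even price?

AVC = 55 - 12q + q^2; minimized at q = 6, giving min AVC = $19. That is the shutdown price.
ATC = 486/q + 55 - 12q + q^2. Setting dATC/dq = −486/q^2 − 12 + 2q = 0 gives q = 9 (since 2·9^3 − 12·9^2 = 486).
min ATC = 486/9 + 55 − 12·9 + 9^2 = $82. That is the break-even price.
For $19 ≤ P < $82 the firm produces at a loss; below $19 it shuts down.

Shutdown price = $19; break-even price = $82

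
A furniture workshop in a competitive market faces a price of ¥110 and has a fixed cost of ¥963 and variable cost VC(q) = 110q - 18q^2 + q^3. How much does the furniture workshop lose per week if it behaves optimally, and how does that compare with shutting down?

AVC = 110 - 18q + q^2; min AVC = ¥29 at q = 9. Since P = ¥110 ≥ min AVC, the firm produces.
MC = 110 - 36q + 3q^2. Setting P = MC and taking the root on the rising branch gives q* = 12.
TR = 110·12 = 1320. TC = 963 + 456 = 1419. Profit = 1320 − 1419 = -¥99.
By producing, the firm covers all variable cost plus ¥864 of fixed cost; shutting down would lose the full ¥963.

Profit = -¥99 at q = 12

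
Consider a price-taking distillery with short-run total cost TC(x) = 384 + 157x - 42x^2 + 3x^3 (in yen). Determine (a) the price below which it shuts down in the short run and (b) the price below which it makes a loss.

AVC = 157 - 42x + 3x^2; minimized at x = 7, giving min AVC = ¥10. That is the shutdown price.
ATC = 384/x + 157 - 42x + 3x^2. Setting dATC/dx = −384/x^2 − 42 + 6x = 0 gives x = 8 (since 6·8^3 − 42·8^2 = 384).
min ATC = 384/8 + 157 − 42·8 + 3·8^2 = ¥61. That is the break-even price.
For ¥10 ≤ P < ¥61 the firm produces at a loss; below ¥10 it shuts down.

Shutdown price = ¥10; break-even price = ¥61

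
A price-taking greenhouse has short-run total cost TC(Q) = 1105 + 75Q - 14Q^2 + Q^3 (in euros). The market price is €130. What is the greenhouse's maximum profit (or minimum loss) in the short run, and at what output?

AVC = 75 - 14Q + Q^2 has its minimum €26 at Q = 7; price €130 clears that bar, so the firm operates.
MC = 75 - 28Q + 3Q^2. Setting P = MC and taking the root on the rising branch gives Q* = 11.
TR = 130·11 = 1430. TC = 1105 + 462 = 1567. Profit = 1430 − 1567 = -€137.
Shutting down would mean losing the fixed cost of €1105, so operating at a loss of €137 is better by €968.

Profit = -€137 at Q = 11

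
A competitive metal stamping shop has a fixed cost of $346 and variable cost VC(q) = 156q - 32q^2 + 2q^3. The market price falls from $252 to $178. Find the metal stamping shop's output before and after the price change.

Output falls from 12 to 11

MC = 156 - 64q + 6q^2; the shutdown threshold is min AVC = $28 (at q = 8).
At P = $252 ≥ min AVC, set P = MC on the rising branch: q = 12.
At P = $178 ≥ min AVC, set P = MC: q = 11. The firm stays open but cuts output.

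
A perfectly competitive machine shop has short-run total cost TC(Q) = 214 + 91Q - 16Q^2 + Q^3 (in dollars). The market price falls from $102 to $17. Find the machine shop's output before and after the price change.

AVC = 91 - 16Q + Q^2, minimized at Q = 8 where min AVC = $27. MC = 91 - 32Q + 3Q^2.
At P = $102 ≥ min AVC, set P = MC on the rising branch: Q = 11.
At P = $17 < min AVC = $27, price no longer covers variable cost at any output, so the firm shuts down: Q = 0.

Output falls from 11 to 0 (the firm shuts down)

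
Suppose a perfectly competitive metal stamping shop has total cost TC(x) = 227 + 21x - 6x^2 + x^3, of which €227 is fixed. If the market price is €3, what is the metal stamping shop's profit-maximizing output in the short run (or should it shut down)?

Shut down

Strip out fixed cost: VC = 21x - 6x^2 + x^3. Then AVC = 21 - 6x + x^2 and MC = 21 - 12x + 3x^2.
The AVC parabola has its vertex at x = 6/2 = 3, where AVC = 21 - 6·3 + 3^2 = €12.
Since P = €3 < min AVC = €12, price fails to cover variable cost at any output.
Best response: produce nothing and absorb the €227 fixed cost.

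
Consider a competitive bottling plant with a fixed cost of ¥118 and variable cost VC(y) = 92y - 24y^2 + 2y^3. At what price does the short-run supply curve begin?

¥20 per unit

The firm shuts down when price falls below the minimum of average variable cost. AVC = VC/y = 92 - 24y + 2y^2.
dAVC/dy = -24 + 4y = 0 gives y = 6. min AVC = 92 - 24·6 + 2·6^2 = 20.
So the shutdown price is ¥20.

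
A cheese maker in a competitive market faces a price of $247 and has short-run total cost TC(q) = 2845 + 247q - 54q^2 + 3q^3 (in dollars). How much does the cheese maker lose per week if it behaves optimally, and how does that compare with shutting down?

Profit = -$253 at q = 12

AVC = 247 - 54q + 3q^2 has its minimum $4 at q = 9; price $247 clears that bar, so the firm operates.
MC = 247 - 108q + 9q^2. Setting P = MC and taking the root on the rising branch gives q* = 12.
TR = 247·12 = 2964. TC = 2845 + 372 = 3217. Profit = 2964 − 3217 = -$253.
Shutting down would mean losing the fixed cost of $2845, so operating at a loss of $253 is better by $2592.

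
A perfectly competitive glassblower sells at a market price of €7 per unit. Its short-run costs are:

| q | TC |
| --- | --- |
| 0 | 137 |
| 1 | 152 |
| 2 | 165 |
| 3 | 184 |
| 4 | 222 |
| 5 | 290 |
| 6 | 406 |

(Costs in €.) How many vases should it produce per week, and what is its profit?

q = 0 (shut down); profit = -€137

Compute π = P·q − TC at each output: q=0: -137; q=1: -145; q=2: -151; q=3: -163; q=4: -194; q=5: -255; q=6: -364.
Profit is highest at q = 0. Equivalently, the lowest AVC in the table is 28/2 ≈ €14 at q = 2, and P = €7 falls below it — price never covers variable cost, so the firm shuts down and loses only its fixed cost.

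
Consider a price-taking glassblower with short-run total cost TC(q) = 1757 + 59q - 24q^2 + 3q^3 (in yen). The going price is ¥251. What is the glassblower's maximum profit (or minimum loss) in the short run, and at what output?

Profit = -¥221 at q = 8

AVC = 59 - 24q + 3q^2 has its minimum ¥11 at q = 4; price ¥251 clears that bar, so the firm operates.
MC = 59 - 48q + 9q^2. Setting P = MC and taking the root on the rising branch gives q* = 8.
TR = 251·8 = 2008. TC = 1757 + 472 = 2229. Profit = 2008 − 2229 = -¥221.
By producing, the firm covers all variable cost plus ¥1536 of fixed cost; shutting down would lose the full ¥1757.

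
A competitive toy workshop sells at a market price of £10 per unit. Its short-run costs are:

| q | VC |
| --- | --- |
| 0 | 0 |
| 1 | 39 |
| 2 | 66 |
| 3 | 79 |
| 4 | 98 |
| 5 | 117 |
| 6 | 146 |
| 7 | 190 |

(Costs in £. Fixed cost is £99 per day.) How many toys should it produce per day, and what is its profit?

q = 0 (shut down); profit = -£99

Tabulate TR − TC: q=0: -99; q=1: -128; q=2: -145; q=3: -148; q=4: -157; q=5: -166; q=6: -185; q=7: -219.
Profit is highest at q = 0. Equivalently, the lowest AVC in the table is 117/5 ≈ £23.40 at q = 5, and P = £10 falls below it — price never covers variable cost, so the firm shuts down and loses only its fixed cost.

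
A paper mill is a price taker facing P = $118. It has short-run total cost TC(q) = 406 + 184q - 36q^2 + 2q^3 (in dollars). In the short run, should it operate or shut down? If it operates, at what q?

Variable cost is VC = 184q - 36q^2 + 2q^3, so AVC = VC/q = 184 - 36q + 2q^2 and MC = dTC/dq = 184 - 72q + 6q^2.
The AVC parabola has its vertex at q = 36/4 = 9, where AVC = 184 - 36·9 + 2·9^2 = $22.
Since P = $118 ≥ min AVC = $22, price covers variable cost and the firm should produce.
Solving P = MC: 66 - 72q + 6q^2 = 0 ⇒ q = 1 or 11. On the upward-sloping branch, q* = 11.
Check: AVC at q = 11 is $30 ≤ P, so revenue covers variable cost.
Profit = P·q − TC = 118·11 − 736 = $562.

Produce at q = 11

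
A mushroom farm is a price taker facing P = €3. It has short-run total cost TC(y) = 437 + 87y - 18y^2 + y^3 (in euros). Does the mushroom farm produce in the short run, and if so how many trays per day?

Variable cost is VC = 87y - 18y^2 + y^3, so AVC = VC/y = 87 - 18y + y^2 and MC = dTC/dy = 87 - 36y + 3y^2.
AVC is minimized where dAVC/dy = -18 + 2y = 0, at y = 9; min AVC = 87 - 18·9 + 9^2 = €6.
Since P = €3 < min AVC = €6, price fails to cover variable cost at any output.
The firm minimizes its loss by shutting down and losing only its fixed cost of €437.

Shut down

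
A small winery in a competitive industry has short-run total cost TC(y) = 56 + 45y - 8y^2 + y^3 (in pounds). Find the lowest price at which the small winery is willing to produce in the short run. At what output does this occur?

£29 per unit, at y = 4

The firm shuts down when price falls below the minimum of average variable cost. AVC = VC/y = 45 - 8y + y^2.
At the minimum of AVC, MC = AVC. MC = 45 - 16y + 3y^2; setting MC = AVC gives 2y^2 - 8y = 0, so y = 4. min AVC = 29.
So the shutdown price is £29.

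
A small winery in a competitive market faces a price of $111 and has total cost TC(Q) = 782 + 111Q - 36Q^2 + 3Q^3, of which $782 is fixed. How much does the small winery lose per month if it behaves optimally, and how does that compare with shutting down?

Profit = -$14 at Q = 8

AVC = 111 - 36Q + 3Q^2 has its minimum $3 at Q = 6; price $111 clears that bar, so the firm operates.
MC = 111 - 72Q + 9Q^2. Setting P = MC and taking the root on the rising branch gives Q* = 8.
TR = 111·8 = 888. TC = 782 + 120 = 902. Profit = 888 − 902 = -$14.
By producing, the firm covers all variable cost plus $768 of fixed cost; shutting down would lose the full $782.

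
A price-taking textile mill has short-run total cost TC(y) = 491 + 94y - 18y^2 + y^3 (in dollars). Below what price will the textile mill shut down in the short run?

The firm shuts down when price falls below the minimum of average variable cost. AVC = VC/y = 94 - 18y + y^2.
dAVC/dy = -18 + 2y = 0 gives y = 9. min AVC = 94 - 18·9 + 9^2 = 13.
So the shutdown price is $13.

$13 per unit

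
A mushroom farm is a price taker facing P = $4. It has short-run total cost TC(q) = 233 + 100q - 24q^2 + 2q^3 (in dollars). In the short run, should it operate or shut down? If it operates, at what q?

Variable cost is VC = 100q - 24q^2 + 2q^3, so AVC = VC/q = 100 - 24q + 2q^2 and MC = dTC/dq = 100 - 48q + 6q^2.
AVC is minimized where dAVC/dq = -24 + 4q = 0, at q = 6; min AVC = 100 - 24·6 + 2·6^2 = $28.
With P < min AVC ($4 < $28), every unit sold adds to the loss.
Best response: produce nothing and absorb the $233 fixed cost.

Shut down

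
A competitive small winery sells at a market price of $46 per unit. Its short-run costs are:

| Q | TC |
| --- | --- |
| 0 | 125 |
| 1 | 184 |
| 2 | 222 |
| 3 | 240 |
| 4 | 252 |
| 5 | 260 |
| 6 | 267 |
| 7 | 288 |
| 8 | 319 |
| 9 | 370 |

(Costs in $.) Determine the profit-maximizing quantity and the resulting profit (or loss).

Q = 8; profit = $49

Tabulate TR − TC: Q=0: -125; Q=1: -138; Q=2: -130; Q=3: -102; Q=4: -68; Q=5: -30; Q=6: 9; Q=7: 34; Q=8: 49; Q=9: 44.
Profit is maximized at Q = 8. AVC there is 194/8 = $24.25 ≤ P, so producing beats shutting down (which would give -$125).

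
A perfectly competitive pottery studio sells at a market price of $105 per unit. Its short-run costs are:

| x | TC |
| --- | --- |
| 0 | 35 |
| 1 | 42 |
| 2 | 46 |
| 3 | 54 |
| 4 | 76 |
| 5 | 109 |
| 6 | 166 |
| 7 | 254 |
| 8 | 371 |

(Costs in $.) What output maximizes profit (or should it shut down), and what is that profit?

Profit at each row (π = 105x − TC): x=0: -35; x=1: 63; x=2: 164; x=3: 261; x=4: 344; x=5: 416; x=6: 464; x=7: 481; x=8: 469.
Profit is maximized at x = 7. AVC there is 219/7 = $31.29 ≤ P, so producing beats shutting down (which would give -$35).

x = 7; profit = $481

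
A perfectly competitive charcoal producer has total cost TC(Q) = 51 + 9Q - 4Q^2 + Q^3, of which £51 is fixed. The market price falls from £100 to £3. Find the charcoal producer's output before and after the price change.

Output falls from 7 to 0 (the firm shuts down)

MC = 9 - 8Q + 3Q^2; the shutdown threshold is min AVC = £5 (at Q = 2).
With P = £100 above the shutdown price, P = MC gives Q = 7.
At P = £3 < min AVC = £5, price no longer covers variable cost at any output, so the firm shuts down: Q = 0.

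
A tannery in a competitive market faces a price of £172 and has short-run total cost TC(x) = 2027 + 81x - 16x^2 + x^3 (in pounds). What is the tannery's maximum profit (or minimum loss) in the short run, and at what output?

Profit = -£337 at x = 13

AVC = 81 - 16x + x^2 has its minimum £17 at x = 8; price £172 clears that bar, so the firm operates.
MC = 81 - 32x + 3x^2. Setting P = MC and taking the root on the rising branch gives x* = 13.
TR = 172·13 = 2236. TC = 2027 + 546 = 2573. Profit = 2236 − 2573 = -£337.
That loss of £337 beats the £2027 the firm would lose by shutting down; producing recovers £1690 of fixed cost.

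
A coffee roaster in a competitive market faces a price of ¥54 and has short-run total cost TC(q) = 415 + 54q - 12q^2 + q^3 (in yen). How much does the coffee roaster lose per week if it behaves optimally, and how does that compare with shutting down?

AVC = 54 - 12q + q^2 has its minimum ¥18 at q = 6; price ¥54 clears that bar, so the firm operates.
MC = 54 - 24q + 3q^2. Setting P = MC and taking the root on the rising branch gives q* = 8.
TR = 54·8 = 432. TC = 415 + 176 = 591. Profit = 432 − 591 = -¥159.
By producing, the firm covers all variable cost plus ¥256 of fixed cost; shutting down would lose the full ¥415.

Profit = -¥159 at q = 8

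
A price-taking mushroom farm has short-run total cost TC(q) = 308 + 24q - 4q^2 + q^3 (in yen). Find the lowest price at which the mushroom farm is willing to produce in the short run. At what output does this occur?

¥20 per unit, at q = 2

Short-run supply begins at min AVC. From VC = 24q - 4q^2 + q^3, AVC = 24 - 4q + q^2.
dAVC/dq = -4 + 2q = 0 gives q = 2. min AVC = 24 - 4·2 + 2^2 = 20.
So the shutdown price is ¥20.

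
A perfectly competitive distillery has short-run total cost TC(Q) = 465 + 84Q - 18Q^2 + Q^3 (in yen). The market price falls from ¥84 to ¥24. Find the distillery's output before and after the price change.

Output falls from 12 to 10

MC = 84 - 36Q + 3Q^2; the shutdown threshold is min AVC = ¥3 (at Q = 9).
At P = ¥84 ≥ min AVC, set P = MC on the rising branch: Q = 12.
At P = ¥24 ≥ min AVC, set P = MC: Q = 10. The firm stays open but cuts output.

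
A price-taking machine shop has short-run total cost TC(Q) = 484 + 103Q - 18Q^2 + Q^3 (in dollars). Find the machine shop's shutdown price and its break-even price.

Shutdown price = min AVC. AVC = 103 - 18Q + Q^2, with vertex at Q = 9 and minimum $22.
ATC = 484/Q + 103 - 18Q + Q^2. Setting dATC/dQ = −484/Q^2 − 18 + 2Q = 0 gives Q = 11 (since 2·11^3 − 18·11^2 = 484).
min ATC = 484/11 + 103 − 18·11 + 11^2 = $70. That is the break-even price.
For $22 ≤ P < $70 the firm produces at a loss; below $22 it shuts down.

Shutdown price = $22; break-even price = $70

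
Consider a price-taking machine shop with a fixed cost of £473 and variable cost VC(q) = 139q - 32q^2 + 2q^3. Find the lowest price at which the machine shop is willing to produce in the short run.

£11 per unit

The firm shuts down when price falls below the minimum of average variable cost. AVC = VC/q = 139 - 32q + 2q^2.
At the minimum of AVC, MC = AVC. MC = 139 - 64q + 6q^2; setting MC = AVC gives 4q^2 - 32q = 0, so q = 8. min AVC = 11.
So the shutdown price is £11.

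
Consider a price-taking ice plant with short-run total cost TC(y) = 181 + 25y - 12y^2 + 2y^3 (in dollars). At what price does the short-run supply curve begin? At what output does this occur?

Short-run supply begins at min AVC. From VC = 25y - 12y^2 + 2y^3, AVC = 25 - 12y + 2y^2.
At the minimum of AVC, MC = AVC. MC = 25 - 24y + 6y^2; setting MC = AVC gives 4y^2 - 12y = 0, so y = 3. min AVC = 7.
For P < $7 the firm produces nothing.

$7 per unit, at y = 3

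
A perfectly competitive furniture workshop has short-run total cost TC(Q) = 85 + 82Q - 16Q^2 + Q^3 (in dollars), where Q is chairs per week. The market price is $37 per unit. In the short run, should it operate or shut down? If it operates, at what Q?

From TC, MC = TC'(Q) = 82 - 32Q + 3Q^2 and AVC = VC/Q = 82 - 16Q + Q^2.
AVC hits its minimum where MC = AVC, at Q = 8, giving min AVC = 82 - 16·8 + 8^2 = $18.
Since P = $37 ≥ min AVC = $18, price covers variable cost and the firm should produce.
P = MC gives 45 - 32Q + 3Q^2 = 0, with roots 5/3 and 9. Take the larger (rising MC): Q* = 9.
Check: AVC at Q = 9 is $19 ≤ P, so revenue covers variable cost.
Profit = P·Q − TC = 37·9 − 256 = $77.

Produce at Q = 9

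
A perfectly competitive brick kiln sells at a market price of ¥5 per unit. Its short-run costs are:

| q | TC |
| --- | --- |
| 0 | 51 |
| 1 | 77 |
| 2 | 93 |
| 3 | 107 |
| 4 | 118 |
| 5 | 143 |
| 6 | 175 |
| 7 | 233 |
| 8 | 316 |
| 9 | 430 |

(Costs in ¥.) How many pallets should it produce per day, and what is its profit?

Compute π = P·q − TC at each output: q=0: -51; q=1: -72; q=2: -83; q=3: -92; q=4: -98; q=5: -118; q=6: -145; q=7: -198; q=8: -276; q=9: -385.
Profit is highest at q = 0. Equivalently, the lowest AVC in the table is 67/4 ≈ ¥16.75 at q = 4, and P = ¥5 falls below it — price never covers variable cost, so the firm shuts down and loses only its fixed cost.

q = 0 (shut down); profit = -¥51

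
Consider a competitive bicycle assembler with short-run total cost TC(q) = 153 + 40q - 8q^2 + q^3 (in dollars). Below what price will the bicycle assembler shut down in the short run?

The shutdown price is the minimum of AVC. VC = 40q - 8q^2 + q^3, so AVC = 40 - 8q + q^2.
dAVC/dq = -8 + 2q = 0 gives q = 4. min AVC = 40 - 8·4 + 4^2 = 24.
So the shutdown price is $24.

$24 per unit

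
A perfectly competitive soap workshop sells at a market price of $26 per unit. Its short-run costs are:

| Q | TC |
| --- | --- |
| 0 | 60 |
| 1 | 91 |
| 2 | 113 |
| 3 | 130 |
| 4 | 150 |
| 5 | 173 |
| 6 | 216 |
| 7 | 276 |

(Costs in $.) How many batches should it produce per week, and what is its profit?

Q = 5; profit = -$43

Tabulate TR − TC: Q=0: -60; Q=1: -65; Q=2: -61; Q=3: -52; Q=4: -46; Q=5: -43; Q=6: -60; Q=7: -94.
Profit is maximized at Q = 5. AVC there is 113/5 = $22.60 ≤ P, so producing beats shutting down (which would give -$60).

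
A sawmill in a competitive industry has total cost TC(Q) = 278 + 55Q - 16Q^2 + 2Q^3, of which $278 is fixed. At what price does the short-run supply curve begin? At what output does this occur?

$23 per unit, at Q = 4

The firm shuts down when price falls below the minimum of average variable cost. AVC = VC/Q = 55 - 16Q + 2Q^2.
At the minimum of AVC, MC = AVC. MC = 55 - 32Q + 6Q^2; setting MC = AVC gives 4Q^2 - 16Q = 0, so Q = 4. min AVC = 23.
For P < $23 the firm produces nothing.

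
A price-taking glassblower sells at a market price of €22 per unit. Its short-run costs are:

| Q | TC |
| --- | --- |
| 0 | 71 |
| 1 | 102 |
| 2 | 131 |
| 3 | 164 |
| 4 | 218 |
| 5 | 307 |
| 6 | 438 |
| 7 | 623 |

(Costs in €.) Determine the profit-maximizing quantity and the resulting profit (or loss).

Tabulate TR − TC: Q=0: -71; Q=1: -80; Q=2: -87; Q=3: -98; Q=4: -130; Q=5: -197; Q=6: -306; Q=7: -469.
Profit is highest at Q = 0. Equivalently, the lowest AVC in the table is 60/2 ≈ €30 at Q = 2, and P = €22 falls below it — price never covers variable cost, so the firm shuts down and loses only its fixed cost.

Q = 0 (shut down); profit = -€71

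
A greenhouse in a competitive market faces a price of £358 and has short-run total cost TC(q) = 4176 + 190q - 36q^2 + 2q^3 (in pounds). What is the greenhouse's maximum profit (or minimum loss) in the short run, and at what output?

AVC = 190 - 36q + 2q^2; min AVC = £28 at q = 9. Since P = £358 ≥ min AVC, the firm produces.
With MC = 190 - 72q + 6q^2, P = MC on the upward-sloping part at q* = 14.
TR = 358·14 = 5012. TC = 4176 + 1092 = 5268. Profit = 5012 − 5268 = -£256.
That loss of £256 beats the £4176 the firm would lose by shutting down; producing recovers £3920 of fixed cost.

Profit = -£256 at q = 14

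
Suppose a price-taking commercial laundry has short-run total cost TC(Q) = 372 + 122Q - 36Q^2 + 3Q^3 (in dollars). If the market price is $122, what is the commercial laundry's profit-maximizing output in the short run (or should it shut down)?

Produce at Q = 8

Variable cost is VC = 122Q - 36Q^2 + 3Q^3, so AVC = VC/Q = 122 - 36Q + 3Q^2 and MC = dTC/dQ = 122 - 72Q + 9Q^2.
AVC hits its minimum where MC = AVC, at Q = 6, giving min AVC = 122 - 36·6 + 3·6^2 = $14.
Since P = $122 ≥ min AVC = $14, price covers variable cost and the firm should produce.
P = MC gives -72Q + 9Q^2 = 0, with roots 0 and 8. Take the larger (rising MC): Q* = 8.
Check: AVC at Q = 8 is $26 ≤ P, so revenue covers variable cost.
Profit = P·Q − TC = 122·8 − 580 = $396.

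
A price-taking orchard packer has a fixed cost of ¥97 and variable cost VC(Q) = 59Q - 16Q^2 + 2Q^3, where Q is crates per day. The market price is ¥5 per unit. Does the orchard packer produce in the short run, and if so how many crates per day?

Strip out fixed cost: VC = 59Q - 16Q^2 + 2Q^3. Then AVC = 59 - 16Q + 2Q^2 and MC = 59 - 32Q + 6Q^2.
AVC is minimized where dAVC/dQ = -16 + 4Q = 0, at Q = 4; min AVC = 59 - 16·4 + 2·4^2 = ¥27.
With P < min AVC (¥5 < ¥27), every unit sold adds to the loss.
Shutting down limits the loss to fixed cost, ¥97.

Shut down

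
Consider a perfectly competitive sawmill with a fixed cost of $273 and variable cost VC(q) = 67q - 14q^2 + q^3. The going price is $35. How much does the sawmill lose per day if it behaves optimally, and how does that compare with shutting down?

AVC = 67 - 14q + q^2 has its minimum $18 at q = 7; price $35 clears that bar, so the firm operates.
MC = 67 - 28q + 3q^2. Setting P = MC and taking the root on the rising branch gives q* = 8.
TR = 35·8 = 280. TC = 273 + 152 = 425. Profit = 280 − 425 = -$145.
Shutting down would mean losing the fixed cost of $273, so operating at a loss of $145 is better by $128.

Profit = -$145 at q = 8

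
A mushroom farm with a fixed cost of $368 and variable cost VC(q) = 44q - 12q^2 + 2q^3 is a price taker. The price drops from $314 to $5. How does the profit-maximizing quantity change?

Output falls from 9 to 0 (the firm shuts down)

AVC = 44 - 12q + 2q^2, minimized at q = 3 where min AVC = $26. MC = 44 - 24q + 6q^2.
With P = $314 above the shutdown price, P = MC gives q = 9.
At P = $5 < min AVC = $26, price no longer covers variable cost at any output, so the firm shuts down: q = 0.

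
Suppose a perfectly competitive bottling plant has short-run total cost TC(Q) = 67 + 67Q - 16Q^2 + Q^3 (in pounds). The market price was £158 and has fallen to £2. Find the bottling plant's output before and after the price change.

AVC = 67 - 16Q + Q^2, minimized at Q = 8 where min AVC = £3. MC = 67 - 32Q + 3Q^2.
With P = £158 above the shutdown price, P = MC gives Q = 13.
At P = £2 < min AVC = £3, price no longer covers variable cost at any output, so the firm shuts down: Q = 0.

Output falls from 13 to 0 (the firm shuts down)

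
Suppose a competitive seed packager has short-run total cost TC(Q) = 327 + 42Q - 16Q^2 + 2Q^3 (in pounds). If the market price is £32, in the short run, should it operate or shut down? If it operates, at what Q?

Produce at Q = 5

From TC, MC = TC'(Q) = 42 - 32Q + 6Q^2 and AVC = VC/Q = 42 - 16Q + 2Q^2.
The AVC parabola has its vertex at Q = 16/4 = 4, where AVC = 42 - 16·4 + 2·4^2 = £10.
Since P = £32 ≥ min AVC = £10, price covers variable cost and the firm should produce.
P = MC gives 10 - 32Q + 6Q^2 = 0, with roots 1/3 and 5. Take the larger (rising MC): Q* = 5.
Check: AVC at Q = 5 is £12 ≤ P, so revenue covers variable cost.
Profit = P·Q − TC = 32·5 − 387 = -£227, a loss, but smaller than the £327 fixed cost the firm would lose by shutting down.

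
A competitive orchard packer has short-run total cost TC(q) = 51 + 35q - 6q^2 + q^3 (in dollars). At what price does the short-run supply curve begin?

The firm shuts down when price falls below the minimum of average variable cost. AVC = VC/q = 35 - 6q + q^2.
dAVC/dq = -6 + 2q = 0 gives q = 3. min AVC = 35 - 6·3 + 3^2 = 26.
For P < $26 the firm produces nothing.

$26 per unit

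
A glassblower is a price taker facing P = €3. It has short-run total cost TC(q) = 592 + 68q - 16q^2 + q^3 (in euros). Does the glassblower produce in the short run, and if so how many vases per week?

Shut down

Strip out fixed cost: VC = 68q - 16q^2 + q^3. Then AVC = 68 - 16q + q^2 and MC = 68 - 32q + 3q^2.
AVC hits its minimum where MC = AVC, at q = 8, giving min AVC = 68 - 16·8 + 8^2 = €4.
P = €3 lies below min AVC = €4; no output level covers variable cost.
Shutting down limits the loss to fixed cost, €592.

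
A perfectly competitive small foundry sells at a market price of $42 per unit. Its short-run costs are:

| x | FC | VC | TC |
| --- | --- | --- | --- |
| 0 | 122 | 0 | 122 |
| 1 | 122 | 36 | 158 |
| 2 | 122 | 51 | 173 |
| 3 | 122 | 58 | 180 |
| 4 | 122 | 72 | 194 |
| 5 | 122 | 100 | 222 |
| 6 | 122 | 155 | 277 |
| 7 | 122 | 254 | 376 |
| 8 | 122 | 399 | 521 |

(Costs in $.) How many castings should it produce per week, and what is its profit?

Profit at each row (π = 42x − TC): x=0: -122; x=1: -116; x=2: -89; x=3: -54; x=4: -26; x=5: -12; x=6: -25; x=7: -82; x=8: -185.
Profit is maximized at x = 5. AVC there is 100/5 = $20 ≤ P, so producing beats shutting down (which would give -$122).

x = 5; profit = -$12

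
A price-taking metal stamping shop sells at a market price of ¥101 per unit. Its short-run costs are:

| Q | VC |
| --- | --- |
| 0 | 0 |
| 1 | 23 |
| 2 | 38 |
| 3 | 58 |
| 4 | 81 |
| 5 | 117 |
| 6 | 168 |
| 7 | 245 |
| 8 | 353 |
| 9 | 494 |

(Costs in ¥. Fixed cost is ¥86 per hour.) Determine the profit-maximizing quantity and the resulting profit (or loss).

Compute π = P·Q − TC at each output: Q=0: -86; Q=1: -8; Q=2: 78; Q=3: 159; Q=4: 237; Q=5: 302; Q=6: 352; Q=7: 376; Q=8: 369; Q=9: 329.
Profit is maximized at Q = 7. AVC there is 245/7 = ¥35 ≤ P, so producing beats shutting down (which would give -¥86).

Q = 7; profit = ¥376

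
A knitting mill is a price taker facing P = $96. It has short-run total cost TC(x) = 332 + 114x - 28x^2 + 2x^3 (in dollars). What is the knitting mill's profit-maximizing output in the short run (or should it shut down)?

Produce at x = 9

From TC, MC = TC'(x) = 114 - 56x + 6x^2 and AVC = VC/x = 114 - 28x + 2x^2.
AVC hits its minimum where MC = AVC, at x = 7, giving min AVC = 114 - 28·7 + 2·7^2 = $16.
Since P = $96 ≥ min AVC = $16, price covers variable cost and the firm should produce.
Set P = MC: 96 = 114 - 56x + 6x^2 → 18 - 56x + 6x^2 = 0. The roots are x = 1/3 and x = 9; the profit-maximizing output is on the rising part of MC, so x* = 9.
Check: AVC at x = 9 is $24 ≤ P, so revenue covers variable cost.
Profit = P·x − TC = 96·9 − 548 = $316.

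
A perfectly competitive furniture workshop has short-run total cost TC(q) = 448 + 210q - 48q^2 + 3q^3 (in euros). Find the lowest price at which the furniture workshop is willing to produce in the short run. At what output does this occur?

Short-run supply begins at min AVC. From VC = 210q - 48q^2 + 3q^3, AVC = 210 - 48q + 3q^2.
At the minimum of AVC, MC = AVC. MC = 210 - 96q + 9q^2; setting MC = AVC gives 6q^2 - 48q = 0, so q = 8. min AVC = 18.
So the shutdown price is €18.

€18 per unit, at q = 8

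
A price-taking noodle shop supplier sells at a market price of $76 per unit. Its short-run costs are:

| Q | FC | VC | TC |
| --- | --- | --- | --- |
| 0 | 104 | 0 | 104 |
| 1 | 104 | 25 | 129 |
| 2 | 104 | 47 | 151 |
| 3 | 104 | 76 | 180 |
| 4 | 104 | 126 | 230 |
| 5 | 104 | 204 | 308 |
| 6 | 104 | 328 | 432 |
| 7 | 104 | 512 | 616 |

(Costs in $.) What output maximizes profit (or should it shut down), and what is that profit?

Profit at each row (π = 76Q − TC): Q=0: -104; Q=1: -53; Q=2: 1; Q=3: 48; Q=4: 74; Q=5: 72; Q=6: 24; Q=7: -84.
Profit is maximized at Q = 4. AVC there is 126/4 = $31.50 ≤ P, so producing beats shutting down (which would give -$104).

Q = 4; profit = $74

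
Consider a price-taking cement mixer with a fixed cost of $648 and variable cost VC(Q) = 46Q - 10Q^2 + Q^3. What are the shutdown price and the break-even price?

AVC = 46 - 10Q + Q^2; minimized at Q = 5, giving min AVC = $21. That is the shutdown price.
ATC = 648/Q + 46 - 10Q + Q^2. Setting dATC/dQ = −648/Q^2 − 10 + 2Q = 0 gives Q = 9 (since 2·9^3 − 10·9^2 = 648).
min ATC = 648/9 + 46 − 10·9 + 9^2 = $109. That is the break-even price.
For $21 ≤ P < $109 the firm produces at a loss; below $21 it shuts down.

Shutdown price = $21; break-even price = $109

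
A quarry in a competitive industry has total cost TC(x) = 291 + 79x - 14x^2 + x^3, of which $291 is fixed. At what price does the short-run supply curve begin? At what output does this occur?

Short-run supply begins at min AVC. From VC = 79x - 14x^2 + x^3, AVC = 79 - 14x + x^2.
At the minimum of AVC, MC = AVC. MC = 79 - 28x + 3x^2; setting MC = AVC gives 2x^2 - 14x = 0, so x = 7. min AVC = 30.
So the shutdown price is $30.

$30 per unit, at x = 7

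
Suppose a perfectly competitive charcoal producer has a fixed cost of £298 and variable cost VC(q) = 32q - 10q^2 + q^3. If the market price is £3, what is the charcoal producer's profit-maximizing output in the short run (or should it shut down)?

From TC, MC = TC'(q) = 32 - 20q + 3q^2 and AVC = VC/q = 32 - 10q + q^2.
AVC is minimized where dAVC/dq = -10 + 2q = 0, at q = 5; min AVC = 32 - 10·5 + 5^2 = £7.
With P < min AVC (£3 < £7), every unit sold adds to the loss.
Shutting down limits the loss to fixed cost, £298.

Shut down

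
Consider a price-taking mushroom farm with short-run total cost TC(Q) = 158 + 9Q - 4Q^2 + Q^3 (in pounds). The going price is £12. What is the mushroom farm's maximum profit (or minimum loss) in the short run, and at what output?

Profit = -£140 at Q = 3

AVC = 9 - 4Q + Q^2 has its minimum £5 at Q = 2; price £12 clears that bar, so the firm operates.
With MC = 9 - 8Q + 3Q^2, P = MC on the upward-sloping part at Q* = 3.
TR = 12·3 = 36. TC = 158 + 18 = 176. Profit = 36 − 176 = -£140.
By producing, the firm covers all variable cost plus £18 of fixed cost; shutting down would lose the full £158.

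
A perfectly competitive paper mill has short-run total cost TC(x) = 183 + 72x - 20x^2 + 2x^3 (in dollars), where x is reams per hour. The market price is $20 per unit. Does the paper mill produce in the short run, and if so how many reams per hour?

Shut down

Variable cost is VC = 72x - 20x^2 + 2x^3, so AVC = VC/x = 72 - 20x + 2x^2 and MC = dTC/dx = 72 - 40x + 6x^2.
AVC hits its minimum where MC = AVC, at x = 5, giving min AVC = 72 - 20·5 + 2·5^2 = $22.
P = $20 lies below min AVC = $22; no output level covers variable cost.
The firm minimizes its loss by shutting down and losing only its fixed cost of $183.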